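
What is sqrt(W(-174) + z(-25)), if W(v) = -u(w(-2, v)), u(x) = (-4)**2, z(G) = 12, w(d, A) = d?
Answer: 2*I ≈ 2.0*I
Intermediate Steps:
u(x) = 16
W(v) = -16 (W(v) = -1*16 = -16)
sqrt(W(-174) + z(-25)) = sqrt(-16 + 12) = sqrt(-4) = 2*I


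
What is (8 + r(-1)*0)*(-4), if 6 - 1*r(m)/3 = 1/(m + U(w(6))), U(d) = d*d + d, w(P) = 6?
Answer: -32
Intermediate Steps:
U(d) = d + d² (U(d) = d² + d = d + d²)
r(m) = 18 - 3/(42 + m) (r(m) = 18 - 3/(m + 6*(1 + 6)) = 18 - 3/(m + 6*7) = 18 - 3/(m + 42) = 18 - 3/(42 + m))
(8 + r(-1)*0)*(-4) = (8 + (3*(251 + 6*(-1))/(42 - 1))*0)*(-4) = (8 + (3*(251 - 6)/41)*0)*(-4) = (8 + (3*(1/41)*245)*0)*(-4) = (8 + (735/41)*0)*(-4) = (8 + 0)*(-4) = 8*(-4) = -32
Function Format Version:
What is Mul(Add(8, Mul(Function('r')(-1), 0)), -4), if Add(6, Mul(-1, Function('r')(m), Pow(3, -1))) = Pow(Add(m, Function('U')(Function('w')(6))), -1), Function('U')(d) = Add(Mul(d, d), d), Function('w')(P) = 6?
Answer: -32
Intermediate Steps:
Function('U')(d) = Add(d, Pow(d, 2)) (Function('U')(d) = Add(Pow(d, 2), d) = Add(d, Pow(d, 2)))
Function('r')(m) = Add(18, Mul(-3, Pow(Add(42, m), -1))) (Function('r')(m) = Add(18, Mul(-3, Pow(Add(m, Mul(6, Add(1, 6))), -1))) = Add(18, Mul(-3, Pow(Add(m, Mul(6, 7)), -1))) = Add(18, Mul(-3, Pow(Add(m, 42), -1))) = Add(18, Mul(-3, Pow(Add(42, m), -1))))
Mul(Add(8, Mul(Function('r')(-1), 0)), -4) = Mul(Add(8, Mul(Mul(3, Pow(Add(42, -1), -1), Add(251, Mul(6, -1))), 0)), -4) = Mul(Add(8, Mul(Mul(3, Pow(41, -1), Add(251, -6)), 0)), -4) = Mul(Add(8, Mul(Mul(3, Rational(1, 41), 245), 0)), -4) = Mul(Add(8, Mul(Rational(735, 41), 0)), -4) = Mul(Add(8, 0), -4) = Mul(8, -4) = -32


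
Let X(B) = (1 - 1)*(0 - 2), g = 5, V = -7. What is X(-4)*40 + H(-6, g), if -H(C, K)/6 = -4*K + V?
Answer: 162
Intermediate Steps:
H(C, K) = 42 + 24*K (H(C, K) = -6*(-4*K - 7) = -6*(-7 - 4*K) = 42 + 24*K)
X(B) = 0 (X(B) = 0*(-2) = 0)
X(-4)*40 + H(-6, g) = 0*40 + (42 + 24*5) = 0 + (42 + 120) = 0 + 162 = 162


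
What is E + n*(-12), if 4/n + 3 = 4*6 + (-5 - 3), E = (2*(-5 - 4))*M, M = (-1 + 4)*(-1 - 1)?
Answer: 1356/13 ≈ 104.31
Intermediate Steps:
M = -6 (M = 3*(-2) = -6)
E = 108 (E = (2*(-5 - 4))*(-6) = (2*(-9))*(-6) = -18*(-6) = 108)
n = 4/13 (n = 4/(-3 + (4*6 + (-5 - 3))) = 4/(-3 + (24 - 8)) = 4/(-3 + 16) = 4/13 ≈ 0.30769)
E + n*(-12) = 108 + (4/13)*(-12) = 108 - 48/13 = 1356/13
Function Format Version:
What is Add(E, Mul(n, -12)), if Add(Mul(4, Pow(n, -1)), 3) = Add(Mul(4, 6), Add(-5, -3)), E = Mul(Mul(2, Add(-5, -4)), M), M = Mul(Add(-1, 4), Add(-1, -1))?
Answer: Rational(1356, 13) ≈ 104.31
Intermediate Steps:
M = -6 (M = Mul(3, -2) = -6)
E = 108 (E = Mul(Mul(2, Add(-5, -4)), -6) = Mul(Mul(2, -9), -6) = Mul(-18, -6) = 108)
n = Rational(4, 13) (n = Mul(4, Pow(Add(-3, Add(Mul(4, 6), Add(-5, -3))), -1)) = Mul(4, Pow(Add(-3, Add(24, -8)), -1)) = Mul(4, Pow(Add(-3, 16), -1)) = Mul(4, Pow(13, -1)) = Mul(4, Rational(1, 13)) = Rational(4, 13) ≈ 0.30769)
Add(E, Mul(n, -12)) = Add(108, Mul(Rational(4, 13), -12)) = Add(108, Rational(-48, 13)) = Rational(1356, 13)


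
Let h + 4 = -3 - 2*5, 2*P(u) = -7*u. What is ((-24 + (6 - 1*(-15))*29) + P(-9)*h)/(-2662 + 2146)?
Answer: -33/344 ≈ -0.095930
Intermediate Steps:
P(u) = -7*u/2 (P(u) = (-7*u)/2 = -7*u/2)
h = -17 (h = -4 + (-3 - 2*5) = -4 + (-3 - 10) = -4 - 13 = -17)
((-24 + (6 - 1*(-15))*29) + P(-9)*h)/(-2662 + 2146) = ((-24 + (6 - 1*(-15))*29) - 7/2*(-9)*(-17))/(-2662 + 2146) = ((-24 + (6 + 15)*29) + (63/2)*(-17))/(-516) = ((-24 + 21*29) - 1071/2)*(-1/516) = ((-24 + 609) - 1071/2)*(-1/516) = (585 - 1071/2)*(-1/516) = (99/2)*(-1/516) = -33/344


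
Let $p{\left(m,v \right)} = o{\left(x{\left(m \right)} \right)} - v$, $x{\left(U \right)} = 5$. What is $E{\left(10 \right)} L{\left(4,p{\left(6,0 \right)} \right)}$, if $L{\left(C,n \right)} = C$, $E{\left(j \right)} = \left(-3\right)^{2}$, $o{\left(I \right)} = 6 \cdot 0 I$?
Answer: $36$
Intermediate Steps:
$o{\left(I \right)} = 0$ ($o{\left(I \right)} = 0 I = 0$)
$p{\left(m,v \right)} = - v$ ($p{\left(m,v \right)} = 0 - v = - v$)
$E{\left(j \right)} = 9$
$E{\left(10 \right)} L{\left(4,p{\left(6,0 \right)} \right)} = 9 \cdot 4 = 36$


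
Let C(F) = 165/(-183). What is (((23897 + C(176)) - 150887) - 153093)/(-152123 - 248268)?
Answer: 17085118/24423851 ≈ 0.69953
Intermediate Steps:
C(F) = -55/61 (C(F) = 165*(-1/183) = -55/61)
(((23897 + C(176)) - 150887) - 153093)/(-152123 - 248268) = (((23897 - 55/61) - 150887) - 153093)/(-152123 - 248268) = ((1457662/61 - 150887) - 153093)/(-400391) = (-7746445/61 - 153093)*(-1/400391) = -17085118/61*(-1/400391) = 17085118/24423851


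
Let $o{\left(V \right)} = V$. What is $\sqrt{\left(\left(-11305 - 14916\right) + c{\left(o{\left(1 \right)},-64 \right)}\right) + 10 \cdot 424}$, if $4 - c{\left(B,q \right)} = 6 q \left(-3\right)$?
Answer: $i \sqrt{23129} \approx 152.08 i$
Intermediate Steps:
$c{\left(B,q \right)} = 4 + 18 q$ ($c{\left(B,q \right)} = 4 - 6 q \left(-3\right) = 4 - - 18 q = 4 + 18 q$)
$\sqrt{\left(\left(-11305 - 14916\right) + c{\left(o{\left(1 \right)},-64 \right)}\right) + 10 \cdot 424} = \sqrt{\left(\left(-11305 - 14916\right) + \left(4 + 18 \left(-64\right)\right)\right) + 10 \cdot 424} = \sqrt{\left(-26221 + \left(4 - 1152\right)\right) + 4240} = \sqrt{\left(-26221 - 1148\right) + 4240} = \sqrt{-27369 + 4240} = \sqrt{-23129} = i \sqrt{23129}$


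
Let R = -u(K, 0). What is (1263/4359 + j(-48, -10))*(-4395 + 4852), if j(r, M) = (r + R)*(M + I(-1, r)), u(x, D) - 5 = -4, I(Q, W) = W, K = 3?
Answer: 1887340079/1453 ≈ 1.2989e+6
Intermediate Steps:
u(x, D) = 1 (u(x, D) = 5 - 4 = 1)
R = -1 (R = -1*1 = -1)
j(r, M) = (-1 + r)*(M + r) (j(r, M) = (r - 1)*(M + r) = (-1 + r)*(M + r))
(1263/4359 + j(-48, -10))*(-4395 + 4852) = (1263/4359 + ((-48)² - 1*(-10) - 1*(-48) - 10*(-48)))*(-4395 + 4852) = (1263*(1/4359) + (2304 + 10 + 48 + 480))*457 = (421/1453 + 2842)*457 = (4129847/1453)*457 = 1887340079/1453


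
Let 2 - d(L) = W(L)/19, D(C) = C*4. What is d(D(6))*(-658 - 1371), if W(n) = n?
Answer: -28406/19 ≈ -1495.1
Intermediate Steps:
D(C) = 4*C
d(L) = 2 - L/19
d(D(6))*(-658 - 1371) = (2 - 4*6/19)*(-658 - 1371) = (2 - 1/19*24)*(-2029) = (2 - 24/19)*(-2029) = (14/19)*(-2029) = -28406/19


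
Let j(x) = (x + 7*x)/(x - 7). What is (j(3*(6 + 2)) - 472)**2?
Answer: 61340224/289 ≈ 2.1225e+5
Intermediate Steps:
j(x) = 8*x/(-7 + x) (j(x) = (8*x)/(-7 + x) = 8*x/(-7 + x))
(j(3*(6 + 2)) - 472)**2 = (8*(3*(6 + 2))/(-7 + 3*(6 + 2)) - 472)**2 = (8*(3*8)/(-7 + 3*8) - 472)**2 = (8*24/(-7 + 24) - 472)**2 = (8*24/17 - 472)**2 = (8*24*(1/17) - 472)**2 = (192/17 - 472)**2 = (-7832/17)**2 = 61340224/289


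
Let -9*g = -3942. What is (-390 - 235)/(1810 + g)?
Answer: -625/2248 ≈ -0.27802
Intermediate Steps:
g = 438 (g = -1/9*(-3942) = 438)
(-390 - 235)/(1810 + g) = (-390 - 235)/(1810 + 438) = -625/2248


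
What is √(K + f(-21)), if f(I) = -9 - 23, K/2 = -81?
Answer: I*√194 ≈ 13.928*I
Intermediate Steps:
K = -162 (K = 2*(-81) = -162)
f(I) = -32
√(K + f(-21)) = √(-162 - 32) = √(-194) = I*√194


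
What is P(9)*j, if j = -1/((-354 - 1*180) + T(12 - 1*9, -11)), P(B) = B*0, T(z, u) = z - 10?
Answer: 0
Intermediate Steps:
T(z, u) = -10 + z
P(B) = 0
j = 1/541 (j = -1/((-354 - 1*180) + (-10 + (12 - 1*9))) = -1/((-354 - 180) + (-10 + (12 - 9))) = -1/(-534 + (-10 + 3)) = -1/(-534 - 7) = -1/(-541) = -1*(-1/541) = 1/541 ≈ 0.0018484)
P(9)*j = 0*(1/541) = 0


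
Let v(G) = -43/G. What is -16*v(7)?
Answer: 688/7 ≈ 98.286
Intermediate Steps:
-16*v(7) = -(-688)/7 = -16*(-43/7) = 688/7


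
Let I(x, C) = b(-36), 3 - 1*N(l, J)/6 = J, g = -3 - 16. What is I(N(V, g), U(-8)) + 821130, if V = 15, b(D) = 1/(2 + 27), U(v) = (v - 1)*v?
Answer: 23812771/29 ≈ 8.2113e+5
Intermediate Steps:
U(v) = v*(-1 + v) (U(v) = (-1 + v)*v = v*(-1 + v))
b(D) = 1/29
g = -19
N(l, J) = 18 - 6*J
I(x, C) = 1/29
I(N(V, g), U(-8)) + 821130 = 1/29 + 821130 = 23812771/29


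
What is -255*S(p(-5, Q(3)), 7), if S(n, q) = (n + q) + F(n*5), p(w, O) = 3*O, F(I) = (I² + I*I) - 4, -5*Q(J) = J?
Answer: -41616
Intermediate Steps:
Q(J) = -J/5
F(I) = -4 + 2*I² (F(I) = (I² + I²) - 4 = 2*I² - 4 = -4 + 2*I²)
S(n, q) = -4 + n + q + 50*n² (S(n, q) = (n + q) + (-4 + 2*(n*5)²) = (n + q) + (-4 + 2*(5*n)²) = (n + q) + (-4 + 2*(25*n²)) = (n + q) + (-4 + 50*n²) = -4 + n + q + 50*n²)
-255*S(p(-5, Q(3)), 7) = -255*(-4 + 3*(-⅕*3) + 7 + 50*(3*(-⅕*3))²) = -255*(-4 + 3*(-⅗) + 7 + 50*(3*(-⅗))²) = -255*(-4 - 9/5 + 7 + 50*(-9/5)²) = -255*(-4 - 9/5 + 7 + 50*(81/25)) = -255*(-4 - 9/5 + 7 + 162) = -255*816/5 = -41616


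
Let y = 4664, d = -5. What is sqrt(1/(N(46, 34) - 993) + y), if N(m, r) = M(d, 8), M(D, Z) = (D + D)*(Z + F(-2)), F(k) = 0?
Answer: sqrt(5369797383)/1073 ≈ 68.293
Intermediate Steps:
M(D, Z) = 2*D*Z (M(D, Z) = (D + D)*(Z + 0) = (2*D)*Z = 2*D*Z)
N(m, r) = -80 (N(m, r) = 2*(-5)*8 = -80)
sqrt(1/(N(46, 34) - 993) + y) = sqrt(1/(-80 - 993) + 4664) = sqrt(1/(-1073) + 4664) = sqrt(-1/1073 + 4664) = sqrt(5004471/1073) = sqrt(5369797383)/1073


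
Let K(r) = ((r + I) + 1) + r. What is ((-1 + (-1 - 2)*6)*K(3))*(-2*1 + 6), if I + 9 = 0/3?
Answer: 152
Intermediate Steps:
I = -9 (I = -9 + 0/3 = -9 + 0*(1/3) = -9 + 0 = -9)
K(r) = -8 + 2*r (K(r) = ((r - 9) + 1) + r = ((-9 + r) + 1) + r = (-8 + r) + r = -8 + 2*r)
((-1 + (-1 - 2)*6)*K(3))*(-2*1 + 6) = ((-1 + (-1 - 2)*6)*(-8 + 2*3))*(-2*1 + 6) = ((-1 - 3*6)*(-8 + 6))*(-2 + 6) = ((-1 - 18)*(-2))*4 = -19*(-2)*4 = 38*4 = 152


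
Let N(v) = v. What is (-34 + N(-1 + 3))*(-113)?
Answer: 3616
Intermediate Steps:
(-34 + N(-1 + 3))*(-113) = (-34 + (-1 + 3))*(-113) = (-34 + 2)*(-113) = -32*(-113) = 3616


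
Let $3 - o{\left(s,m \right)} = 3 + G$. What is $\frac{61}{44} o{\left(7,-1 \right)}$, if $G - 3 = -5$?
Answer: $\frac{61}{22} \approx 2.7727$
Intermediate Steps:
$G = -2$ ($G = 3 - 5 = -2$)
$o{\left(s,m \right)} = 2$ ($o{\left(s,m \right)} = 3 - \left(3 - 2\right) = 3 - 1 = 2$)
$\frac{61}{44} o{\left(7,-1 \right)} = \frac{61}{44} \cdot 2 = \frac{61}{22}$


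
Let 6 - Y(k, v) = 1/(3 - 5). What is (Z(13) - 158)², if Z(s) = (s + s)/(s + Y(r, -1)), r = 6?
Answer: 220900/9 ≈ 24544.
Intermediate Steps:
Y(k, v) = 13/2 (Y(k, v) = 6 - 1/(3 - 5) = 6 - 1/(-2) = 6 - 1*(-½) = 6 + ½ = 13/2)
Z(s) = 2*s/(13/2 + s) (Z(s) = (s + s)/(s + 13/2) = (2*s)/(13/2 + s) = 2*s/(13/2 + s))
(Z(13) - 158)² = (4*13/(13 + 2*13) - 158)² = (4*13/(13 + 26) - 158)² = (4*13/39 - 158)² = (4*13*(1/39) - 158)² = (4/3 - 158)² = (-470/3)² = 220900/9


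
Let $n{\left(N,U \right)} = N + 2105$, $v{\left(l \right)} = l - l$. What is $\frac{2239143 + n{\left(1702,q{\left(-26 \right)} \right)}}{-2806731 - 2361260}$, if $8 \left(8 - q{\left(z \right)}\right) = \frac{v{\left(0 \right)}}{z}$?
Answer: $- \frac{2242950}{5167991} \approx -0.43401$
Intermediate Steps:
$v{\left(l \right)} = 0$
$q{\left(z \right)} = 8$ ($q{\left(z \right)} = 8 - \frac{0 \frac{1}{z}}{8} = 8 - 0 = 8 + 0 = 8$)
$n{\left(N,U \right)} = 2105 + N$
$\frac{2239143 + n{\left(1702,q{\left(-26 \right)} \right)}}{-2806731 - 2361260} = \frac{2239143 + \left(2105 + 1702\right)}{-2806731 - 2361260} = \frac{2239143 + 3807}{-5167991} = 2242950 \left(- \frac{1}{5167991}\right) = - \frac{2242950}{5167991}$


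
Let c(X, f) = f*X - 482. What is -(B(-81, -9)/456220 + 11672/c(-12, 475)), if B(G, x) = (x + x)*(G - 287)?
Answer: 660506284/352544005 ≈ 1.8735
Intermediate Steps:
c(X, f) = -482 + X*f (c(X, f) = X*f - 482 = -482 + X*f)
B(G, x) = 2*x*(-287 + G) (B(G, x) = (2*x)*(-287 + G) = 2*x*(-287 + G))
-(B(-81, -9)/456220 + 11672/c(-12, 475)) = -((2*(-9)*(-287 - 81))/456220 + 11672/(-482 - 12*475)) = -((2*(-9)*(-368))*(1/456220) + 11672/(-482 - 5700)) = -(6624*(1/456220) + 11672/(-6182)) = -(1656/114055 + 11672*(-1/6182)) = -(1656/114055 - 5836/3091) = -1*(-660506284/352544005) = 660506284/352544005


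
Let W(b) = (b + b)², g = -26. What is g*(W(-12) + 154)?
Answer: -18980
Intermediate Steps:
W(b) = 4*b² (W(b) = (2*b)² = 4*b²)
g*(W(-12) + 154) = -26*(4*(-12)² + 154) = -26*(4*144 + 154) = -26*(576 + 154) = -26*730 = -18980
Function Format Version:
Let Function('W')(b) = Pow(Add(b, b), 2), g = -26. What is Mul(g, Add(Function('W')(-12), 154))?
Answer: -18980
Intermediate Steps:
Function('W')(b) = Mul(4, Pow(b, 2)) (Function('W')(b) = Pow(Mul(2, b), 2) = Mul(4, Pow(b, 2)))
Mul(g, Add(Function('W')(-12), 154)) = Mul(-26, Add(Mul(4, Pow(-12, 2)), 154)) = Mul(-26, Add(Mul(4, 144), 154)) = Mul(-26, Add(576, 154)) = Mul(-26, 730) = -18980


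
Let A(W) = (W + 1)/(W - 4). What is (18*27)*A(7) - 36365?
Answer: -35069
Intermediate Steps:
A(W) = (1 + W)/(-4 + W)
(18*27)*A(7) - 36365 = (18*27)*((1 + 7)/(-4 + 7)) - 36365 = 486*(8/3) - 36365 = 1296 - 36365 = -35069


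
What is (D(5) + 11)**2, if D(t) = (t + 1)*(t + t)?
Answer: 5041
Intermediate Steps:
D(t) = 2*t*(1 + t) (D(t) = (1 + t)*(2*t) = 2*t*(1 + t))
(D(5) + 11)**2 = (2*5*(1 + 5) + 11)**2 = (2*5*6 + 11)**2 = (60 + 11)**2 = 71**2 = 5041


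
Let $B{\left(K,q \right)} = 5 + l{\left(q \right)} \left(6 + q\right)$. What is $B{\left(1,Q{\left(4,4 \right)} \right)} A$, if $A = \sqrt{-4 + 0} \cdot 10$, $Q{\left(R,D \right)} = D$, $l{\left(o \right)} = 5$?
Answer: $1100 i \approx 1100.0 i$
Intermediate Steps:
$B{\left(K,q \right)} = 35 + 5 q$ ($B{\left(K,q \right)} = 5 + 5 \left(6 + q\right) = 5 + \left(30 + 5 q\right) = 35 + 5 q$)
$A = 20 i$ ($A = \sqrt{-4} \cdot 10 = 2 i 10 = 20 i \approx 20.0 i$)
$B{\left(1,Q{\left(4,4 \right)} \right)} A = \left(35 + 5 \cdot 4\right) 20 i = \left(35 + 20\right) 20 i = 55 \cdot 20 i = 1100 i$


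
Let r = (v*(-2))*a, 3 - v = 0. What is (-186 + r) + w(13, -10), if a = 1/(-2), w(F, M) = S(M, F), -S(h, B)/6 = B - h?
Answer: -321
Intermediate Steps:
S(h, B) = -6*B + 6*h (S(h, B) = -6*(B - h) = -6*B + 6*h)
w(F, M) = -6*F + 6*M
v = 3 (v = 3 - 1*0 = 3 + 0 = 3)
a = -½ ≈ -0.50000
r = 3 (r = (3*(-2))*(-½) = -6*(-½) = 3)
(-186 + r) + w(13, -10) = (-186 + 3) + (-6*13 + 6*(-10)) = -183 + (-78 - 60) = -183 - 138 = -321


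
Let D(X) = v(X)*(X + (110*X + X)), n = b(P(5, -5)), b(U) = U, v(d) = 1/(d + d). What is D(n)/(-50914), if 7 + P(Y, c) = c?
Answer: -28/25457 ≈ -0.0010999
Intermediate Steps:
v(d) = 1/(2*d)
P(Y, c) = -7 + c
n = -12 (n = -7 - 5 = -12)
D(X) = 56 (D(X) = (1/(2*X))*(X + (110*X + X)) = (1/(2*X))*(X + 111*X) = (1/(2*X))*(112*X) = 56)
D(n)/(-50914) = 56/(-50914) = 56*(-1/50914) = -28/25457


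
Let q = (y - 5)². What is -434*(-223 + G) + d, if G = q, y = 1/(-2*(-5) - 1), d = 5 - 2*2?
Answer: 6999199/81 ≈ 86410.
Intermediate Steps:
d = 1 (d = 5 - 4 = 1)
y = ⅑ (y = 1/(10 - 1) = 1/9 = ⅑ ≈ 0.11111)
q = 1936/81 (q = (⅑ - 5)² = (-44/9)² = 1936/81 ≈ 23.901)
G = 1936/81 ≈ 23.901
-434*(-223 + G) + d = -434*(-223 + 1936/81) + 1 = -434*(-16127/81) + 1 = 6999118/81 + 1 = 6999199/81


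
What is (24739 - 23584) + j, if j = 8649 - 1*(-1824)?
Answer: 11628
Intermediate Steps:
j = 10473 (j = 8649 + 1824 = 10473)
(24739 - 23584) + j = (24739 - 23584) + 10473 = 1155 + 10473 = 11628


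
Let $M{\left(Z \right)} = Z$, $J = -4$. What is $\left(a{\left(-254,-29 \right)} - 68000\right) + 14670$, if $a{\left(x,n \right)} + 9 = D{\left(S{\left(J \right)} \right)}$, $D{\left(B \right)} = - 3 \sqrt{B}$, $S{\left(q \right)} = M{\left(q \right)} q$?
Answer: $-53351$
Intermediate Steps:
$S{\left(q \right)} = q^{2}$ ($S{\left(q \right)} = q q = q^{2}$)
$a{\left(x,n \right)} = -21$ ($a{\left(x,n \right)} = -9 - 3 \sqrt{\left(-4\right)^{2}} = -9 - 3 \sqrt{16} = -9 - 12 = -21$)
$\left(a{\left(-254,-29 \right)} - 68000\right) + 14670 = \left(-21 - 68000\right) + 14670 = -68021 + 14670 = -53351$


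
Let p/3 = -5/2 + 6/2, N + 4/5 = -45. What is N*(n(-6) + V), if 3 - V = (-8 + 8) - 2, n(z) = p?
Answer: -2977/10 ≈ -297.70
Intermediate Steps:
N = -229/5 (N = -⅘ - 45 = -229/5 ≈ -45.800)
p = 3/2 (p = 3*(-5/2 + 6/2) = 3*(-5*½ + 6*(½)) = 3*(-5/2 + 3) = 3*(½) = 3/2 ≈ 1.5000)
n(z) = 3/2
V = 5 (V = 3 - ((-8 + 8) - 2) = 3 - (0 - 2) = 3 - 1*(-2) = 3 + 2 = 5)
N*(n(-6) + V) = -229*(3/2 + 5)/5 = -229/5*13/2 = -2977/10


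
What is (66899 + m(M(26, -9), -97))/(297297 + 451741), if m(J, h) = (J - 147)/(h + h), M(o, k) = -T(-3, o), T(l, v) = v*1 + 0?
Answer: 12978579/145313372 ≈ 0.089314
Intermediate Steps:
T(l, v) = v (T(l, v) = v + 0 = v)
M(o, k) = -o
m(J, h) = (-147 + J)/(2*h) (m(J, h) = (-147 + J)/((2*h)) = (-147 + J)*(1/(2*h)) = (-147 + J)/(2*h))
(66899 + m(M(26, -9), -97))/(297297 + 451741) = (66899 + (½)*(-147 - 1*26)/(-97))/(297297 + 451741) = (66899 + (½)*(-1/97)*(-147 - 26))/749038 = (66899 + (½)*(-1/97)*(-173))*(1/749038) = (66899 + 173/194)*(1/749038) = (12978579/194)*(1/749038) = 12978579/145313372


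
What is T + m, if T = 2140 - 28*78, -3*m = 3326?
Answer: -3458/3 ≈ -1152.7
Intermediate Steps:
m = -3326/3 (m = -⅓*3326 = -3326/3 ≈ -1108.7)
T = -44 (T = 2140 - 1*2184 = 2140 - 2184 = -44)
T + m = -44 - 3326/3 = -3458/3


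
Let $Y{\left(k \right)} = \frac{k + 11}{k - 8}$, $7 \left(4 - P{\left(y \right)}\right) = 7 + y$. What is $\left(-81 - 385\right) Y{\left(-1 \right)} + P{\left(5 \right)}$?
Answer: $\frac{32764}{63} \approx 520.06$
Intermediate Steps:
$P{\left(y \right)} = 3 - \frac{y}{7}$ ($P{\left(y \right)} = 4 - \frac{7 + y}{7} = 4 - \left(1 + \frac{y}{7}\right) = 3 - \frac{y}{7}$)
$Y{\left(k \right)} = \frac{11 + k}{-8 + k}$
$\left(-81 - 385\right) Y{\left(-1 \right)} + P{\left(5 \right)} = \left(-81 - 385\right) \frac{11 - 1}{-8 - 1} + \left(3 - \frac{5}{7}\right) = \left(-81 - 385\right) \frac{1}{-9} \cdot 10 + \left(3 - \frac{5}{7}\right) = - 466 \left(\left(- \frac{1}{9}\right) 10\right) + \frac{16}{7} = \left(-466\right) \left(- \frac{10}{9}\right) + \frac{16}{7} = \frac{4660}{9} + \frac{16}{7} = \frac{32764}{63}$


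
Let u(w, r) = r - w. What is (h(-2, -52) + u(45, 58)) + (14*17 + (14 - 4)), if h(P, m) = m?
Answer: 209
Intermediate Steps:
(h(-2, -52) + u(45, 58)) + (14*17 + (14 - 4)) = (-52 + (58 - 1*45)) + (14*17 + (14 - 4)) = (-52 + (58 - 45)) + (238 + 10) = (-52 + 13) + 248 = -39 + 248 = 209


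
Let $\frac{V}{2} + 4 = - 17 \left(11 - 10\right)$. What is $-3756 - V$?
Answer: $-3714$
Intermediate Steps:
$V = -42$ ($V = -8 + 2 \left(- 17 \left(11 - 10\right)\right) = -8 + 2 \left(\left(-17\right) 1\right) = -8 + 2 \left(-17\right) = -8 - 34 = -42$)
$-3756 - V = -3756 - -42 = -3756 + 42 = -3714$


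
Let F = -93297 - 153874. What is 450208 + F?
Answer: 203037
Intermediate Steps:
F = -247171
450208 + F = 450208 - 247171 = 203037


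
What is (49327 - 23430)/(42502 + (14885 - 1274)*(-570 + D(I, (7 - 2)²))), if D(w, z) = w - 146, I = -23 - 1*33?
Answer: -25897/10465190 ≈ -0.0024746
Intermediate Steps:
I = -56 (I = -23 - 33 = -56)
D(w, z) = -146 + w
(49327 - 23430)/(42502 + (14885 - 1274)*(-570 + D(I, (7 - 2)²))) = (49327 - 23430)/(42502 + (14885 - 1274)*(-570 + (-146 - 56))) = 25897/(42502 + 13611*(-570 - 202)) = 25897/(42502 + 13611*(-772)) = 25897/(42502 - 10507692) = 25897/(-10465190) = 25897*(-1/10465190) = -25897/10465190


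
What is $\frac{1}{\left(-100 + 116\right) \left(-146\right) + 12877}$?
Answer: $\frac{1}{10541} \approx 9.4868 \cdot 10^{-5}$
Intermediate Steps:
$\frac{1}{\left(-100 + 116\right) \left(-146\right) + 12877} = \frac{1}{16 \left(-146\right) + 12877} = \frac{1}{-2336 + 12877} = \frac{1}{10541}$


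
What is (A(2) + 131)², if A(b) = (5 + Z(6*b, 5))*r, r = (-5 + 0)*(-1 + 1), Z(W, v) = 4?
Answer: 17161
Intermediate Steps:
r = 0 (r = -5*0 = 0)
A(b) = 0 (A(b) = (5 + 4)*0 = 9*0 = 0)
(A(2) + 131)² = (0 + 131)² = 131² = 17161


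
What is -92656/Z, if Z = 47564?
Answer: -23164/11891 ≈ -1.9480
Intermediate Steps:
-92656/Z = -92656/47564 = -92656*1/47564 = -23164/11891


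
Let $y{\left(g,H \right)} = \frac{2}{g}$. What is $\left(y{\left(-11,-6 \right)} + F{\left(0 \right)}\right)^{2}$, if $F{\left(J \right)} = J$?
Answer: $\frac{4}{121} \approx 0.033058$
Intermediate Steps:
$\left(y{\left(-11,-6 \right)} + F{\left(0 \right)}\right)^{2} = \left(\frac{2}{-11} + 0\right)^{2} = \left(2 \left(- \frac{1}{11}\right) + 0\right)^{2} = \left(- \frac{2}{11} + 0\right)^{2} = \left(- \frac{2}{11}\right)^{2} = \frac{4}{121}$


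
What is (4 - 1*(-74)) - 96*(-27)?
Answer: 2670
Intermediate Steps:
(4 - 1*(-74)) - 96*(-27) = (4 + 74) + 2592 = 78 + 2592 = 2670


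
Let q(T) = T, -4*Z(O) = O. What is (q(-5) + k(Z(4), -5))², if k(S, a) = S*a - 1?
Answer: 1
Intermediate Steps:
Z(O) = -O/4
k(S, a) = -1 + S*a
(q(-5) + k(Z(4), -5))² = (-5 + (-1 - ¼*4*(-5)))² = (-5 + (-1 - 1*(-5)))² = (-5 + (-1 + 5))² = (-5 + 4)² = (-1)² = 1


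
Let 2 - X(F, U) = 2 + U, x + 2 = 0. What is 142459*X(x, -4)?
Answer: 569836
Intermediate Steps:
x = -2 (x = -2 + 0 = -2)
X(F, U) = -U (X(F, U) = 2 - (2 + U) = 2 + (-2 - U) = -U)
142459*X(x, -4) = 142459*(-1*(-4)) = 142459*4 = 569836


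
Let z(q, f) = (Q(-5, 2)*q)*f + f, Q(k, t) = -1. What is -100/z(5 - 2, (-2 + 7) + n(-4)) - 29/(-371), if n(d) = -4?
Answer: 18579/371 ≈ 50.078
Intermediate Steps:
z(q, f) = f - f*q (z(q, f) = (-q)*f + f = -f*q + f = f - f*q)
-100/z(5 - 2, (-2 + 7) + n(-4)) - 29/(-371) = -100*1/((1 - (5 - 2))*((-2 + 7) - 4)) - 29/(-371) = -100*1/((1 - 1*3)*(5 - 4)) - 29*(-1/371) = -100/(1 - 3) + 29/371 = -100/(1*(-2)) + 29/371 = -100/(-2) + 29/371 = -100*(-½) + 29/371 = 50 + 29/371 = 18579/371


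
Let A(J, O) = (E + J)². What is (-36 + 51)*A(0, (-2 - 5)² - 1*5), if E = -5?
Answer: 375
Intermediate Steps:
A(J, O) = (-5 + J)²
(-36 + 51)*A(0, (-2 - 5)² - 1*5) = (-36 + 51)*(-5 + 0)² = 15*(-5)² = 15*25 = 375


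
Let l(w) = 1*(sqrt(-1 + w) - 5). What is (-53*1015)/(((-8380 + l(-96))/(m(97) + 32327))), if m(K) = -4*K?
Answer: 108321496725/528634 + 12918485*I*sqrt(97)/528634 ≈ 2.0491e+5 + 240.68*I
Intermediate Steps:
l(w) = -5 + sqrt(-1 + w) (l(w) = 1*(-5 + sqrt(-1 + w)) = -5 + sqrt(-1 + w))
(-53*1015)/(((-8380 + l(-96))/(m(97) + 32327))) = (-53*1015)/(((-8380 + (-5 + sqrt(-1 - 96)))/(-4*97 + 32327))) = -53795*(-388 + 32327)/(-8380 + (-5 + sqrt(-97))) = -53795*31939/(-8380 + (-5 + I*sqrt(97))) = -53795*31939/(-8385 + I*sqrt(97)) = -53795/(-8385/31939 + I*sqrt(97)/31939)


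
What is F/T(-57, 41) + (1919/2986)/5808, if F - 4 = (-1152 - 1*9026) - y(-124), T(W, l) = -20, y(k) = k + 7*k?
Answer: 39810149899/86713440 ≈ 459.10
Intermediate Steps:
y(k) = 8*k
F = -9182 (F = 4 + ((-1152 - 1*9026) - 8*(-124)) = 4 + ((-1152 - 9026) - 1*(-992)) = 4 + (-10178 + 992) = 4 - 9186 = -9182)
F/T(-57, 41) + (1919/2986)/5808 = -9182/(-20) + (1919/2986)/5808 = -9182*(-1/20) + (1919*(1/2986))*(1/5808) = 4591/10 + (1919/2986)*(1/5808) = 4591/10 + 1919/17342688 = 39810149899/86713440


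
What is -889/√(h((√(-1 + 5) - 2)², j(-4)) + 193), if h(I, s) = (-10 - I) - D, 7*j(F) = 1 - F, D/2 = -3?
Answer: -127*√21/9 ≈ -64.665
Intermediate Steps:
D = -6 (D = 2*(-3) = -6)
j(F) = ⅐ - F/7 (j(F) = (1 - F)/7 = ⅐ - F/7)
h(I, s) = -4 - I (h(I, s) = (-10 - I) - 1*(-6) = (-10 - I) + 6 = -4 - I)
-889/√(h((√(-1 + 5) - 2)², j(-4)) + 193) = -889/√((-4 - (√(-1 + 5) - 2)²) + 193) = -889/√((-4 - (√4 - 2)²) + 193) = -889/√((-4 - (2 - 2)²) + 193) = -889/√((-4 - 1*0²) + 193) = -889/√((-4 - 1*0) + 193) = -889/√((-4 + 0) + 193) = -889/√(-4 + 193) = -889*√21/63 = -127*√21/9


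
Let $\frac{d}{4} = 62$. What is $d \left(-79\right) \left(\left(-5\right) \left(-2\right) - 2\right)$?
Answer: $-156736$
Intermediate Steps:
$d = 248$ ($d = 4 \cdot 62 = 248$)
$d \left(-79\right) \left(\left(-5\right) \left(-2\right) - 2\right) = 248 \left(-79\right) \left(\left(-5\right) \left(-2\right) - 2\right) = - 19592 \left(10 - 2\right) = \left(-19592\right) 8 = -156736$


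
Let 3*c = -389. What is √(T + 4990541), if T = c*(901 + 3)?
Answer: √43859901/3 ≈ 2207.6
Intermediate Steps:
c = -389/3 (c = (⅓)*(-389) = -389/3 ≈ -129.67)
T = -351656/3 (T = -389*(901 + 3)/3 = -389/3*904 = -351656/3 ≈ -1.1722e+5)
√(T + 4990541) = √(-351656/3 + 4990541) = √(14619967/3) = √43859901/3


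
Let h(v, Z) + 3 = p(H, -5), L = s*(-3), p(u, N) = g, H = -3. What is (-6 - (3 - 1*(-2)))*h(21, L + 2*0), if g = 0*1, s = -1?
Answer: 33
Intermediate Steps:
g = 0
p(u, N) = 0
L = 3 (L = -1*(-3) = 3)
h(v, Z) = -3 (h(v, Z) = -3 + 0 = -3)
(-6 - (3 - 1*(-2)))*h(21, L + 2*0) = (-6 - (3 - 1*(-2)))*(-3) = (-6 - (3 + 2))*(-3) = (-6 - 1*5)*(-3) = (-6 - 5)*(-3) = -11*(-3) = 33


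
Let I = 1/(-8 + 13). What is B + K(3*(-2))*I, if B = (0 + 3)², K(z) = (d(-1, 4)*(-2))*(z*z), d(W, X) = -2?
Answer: 189/5 ≈ 37.800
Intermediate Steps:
K(z) = 4*z² (K(z) = (-2*(-2))*(z*z) = 4*z²)
I = ⅕ (I = 1/5 = ⅕ ≈ 0.20000)
B = 9 (B = 3² = 9)
B + K(3*(-2))*I = 9 + (4*(3*(-2))²)*(⅕) = 9 + (4*(-6)²)*(⅕) = 9 + (4*36)*(⅕) = 9 + 144*(⅕) = 9 + 144/5 = 189/5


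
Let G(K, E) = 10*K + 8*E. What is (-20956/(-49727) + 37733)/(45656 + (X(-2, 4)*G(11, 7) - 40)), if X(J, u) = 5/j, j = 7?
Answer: 13134588929/15919701234 ≈ 0.82505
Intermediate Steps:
X(J, u) = 5/7
G(K, E) = 8*E + 10*K
(-20956/(-49727) + 37733)/(45656 + (X(-2, 4)*G(11, 7) - 40)) = (-20956/(-49727) + 37733)/(45656 + (5*(8*7 + 10*11)/7 - 40)) = (-20956*(-1/49727) + 37733)/(45656 + (5*(56 + 110)/7 - 40)) = (20956/49727 + 37733)/(45656 + ((5/7)*166 - 40)) = 1876369847/(49727*(45656 + (830/7 - 40))) = 1876369847/(49727*(45656 + 550/7)) = 1876369847/(49727*(320142/7)) = (1876369847/49727)*(7/320142) = 13134588929/15919701234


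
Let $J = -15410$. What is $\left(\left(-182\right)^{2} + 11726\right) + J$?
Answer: $29440$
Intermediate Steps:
$\left(\left(-182\right)^{2} + 11726\right) + J = \left(\left(-182\right)^{2} + 11726\right) - 15410 = \left(33124 + 11726\right) - 15410 = 44850 - 15410 = 29440$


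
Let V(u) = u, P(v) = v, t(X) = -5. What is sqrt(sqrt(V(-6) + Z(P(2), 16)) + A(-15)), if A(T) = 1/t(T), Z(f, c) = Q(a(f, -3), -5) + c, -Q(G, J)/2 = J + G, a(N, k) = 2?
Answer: sqrt(95)/5 ≈ 1.9494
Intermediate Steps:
Q(G, J) = -2*G - 2*J (Q(G, J) = -2*(J + G) = -2*(G + J) = -2*G - 2*J)
Z(f, c) = 6 + c (Z(f, c) = (-2*2 - 2*(-5)) + c = (-4 + 10) + c = 6 + c)
A(T) = -1/5 (A(T) = 1/(-5) = -1/5)
sqrt(sqrt(V(-6) + Z(P(2), 16)) + A(-15)) = sqrt(sqrt(-6 + (6 + 16)) - 1/5) = sqrt(sqrt(-6 + 22) - 1/5) = sqrt(sqrt(16) - 1/5) = sqrt(4 - 1/5) = sqrt(19/5) = sqrt(95)/5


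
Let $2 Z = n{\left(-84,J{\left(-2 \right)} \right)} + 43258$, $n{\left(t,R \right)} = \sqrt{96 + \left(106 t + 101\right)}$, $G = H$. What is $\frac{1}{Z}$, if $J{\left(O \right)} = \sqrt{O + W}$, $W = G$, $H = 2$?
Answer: $\frac{86516}{1871263271} - \frac{2 i \sqrt{8707}}{1871263271} \approx 4.6234 \cdot 10^{-5} - 9.9731 \cdot 10^{-8} i$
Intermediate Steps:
$G = 2$
$W = 2$
$J{\left(O \right)} = \sqrt{2 + O}$ ($J{\left(O \right)} = \sqrt{O + 2} = \sqrt{2 + O}$)
$n{\left(t,R \right)} = \sqrt{197 + 106 t}$ ($n{\left(t,R \right)} = \sqrt{96 + \left(101 + 106 t\right)} = \sqrt{197 + 106 t}$)
$Z = 21629 + \frac{i \sqrt{8707}}{2}$ ($Z = \frac{\sqrt{197 + 106 \left(-84\right)} + 43258}{2} = \frac{\sqrt{197 - 8904} + 43258}{2} = \frac{\sqrt{-8707} + 43258}{2} = \frac{i \sqrt{8707} + 43258}{2} = \frac{43258 + i \sqrt{8707}}{2} = 21629 + \frac{i \sqrt{8707}}{2} \approx 21629.0 + 46.656 i$)
$\frac{1}{Z} = \frac{1}{21629 + \frac{i \sqrt{8707}}{2}}$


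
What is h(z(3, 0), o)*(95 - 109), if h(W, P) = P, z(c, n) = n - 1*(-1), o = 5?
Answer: -70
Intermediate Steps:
z(c, n) = 1 + n (z(c, n) = n + 1 = 1 + n)
h(z(3, 0), o)*(95 - 109) = 5*(95 - 109) = 5*(-14) = -70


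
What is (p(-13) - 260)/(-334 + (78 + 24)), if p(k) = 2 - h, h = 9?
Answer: 267/232 ≈ 1.1509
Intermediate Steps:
p(k) = -7 (p(k) = 2 - 1*9 = 2 - 9 = -7)
(p(-13) - 260)/(-334 + (78 + 24)) = (-7 - 260)/(-334 + (78 + 24)) = -267/(-334 + 102) = -267/(-232) = -267*(-1/232) = 267/232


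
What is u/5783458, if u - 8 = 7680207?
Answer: 7680215/5783458 ≈ 1.3280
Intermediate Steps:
u = 7680215 (u = 8 + 7680207 = 7680215)
u/5783458 = 7680215/5783458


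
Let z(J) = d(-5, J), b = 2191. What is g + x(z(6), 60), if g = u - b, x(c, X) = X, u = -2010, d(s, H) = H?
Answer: -4141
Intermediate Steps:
z(J) = J
g = -4201 (g = -2010 - 1*2191 = -2010 - 2191 = -4201)
g + x(z(6), 60) = -4201 + 60 = -4141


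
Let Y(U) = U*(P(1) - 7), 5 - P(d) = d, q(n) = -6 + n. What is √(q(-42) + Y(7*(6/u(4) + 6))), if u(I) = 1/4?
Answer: I*√678 ≈ 26.038*I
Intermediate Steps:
P(d) = 5 - d
u(I) = ¼ (u(I) = 1*(¼) = ¼)
Y(U) = -3*U (Y(U) = U*((5 - 1*1) - 7) = U*((5 - 1) - 7) = U*(4 - 7) = U*(-3) = -3*U)
√(q(-42) + Y(7*(6/u(4) + 6))) = √((-6 - 42) - 21*(6/(¼) + 6)) = √(-48 - 21*(6*4 + 6)) = √(-48 - 21*(24 + 6)) = √(-48 - 21*30) = √(-48 - 3*210) = √(-48 - 630) = √(-678) = I*√678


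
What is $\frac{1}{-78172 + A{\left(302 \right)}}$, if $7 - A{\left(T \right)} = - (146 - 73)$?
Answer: $- \frac{1}{78092} \approx -1.2805 \cdot 10^{-5}$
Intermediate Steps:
$A{\left(T \right)} = 80$ ($A{\left(T \right)} = 7 - - (146 - 73) = 7 - \left(-1\right) 73 = 7 - -73 = 7 + 73 = 80$)
$\frac{1}{-78172 + A{\left(302 \right)}} = \frac{1}{-78172 + 80} = \frac{1}{-78092} = - \frac{1}{78092}$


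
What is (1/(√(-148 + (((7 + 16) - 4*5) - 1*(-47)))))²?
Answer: -1/98 ≈ -0.010204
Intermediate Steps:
(1/(√(-148 + (((7 + 16) - 4*5) - 1*(-47)))))² = (1/(√(-148 + ((23 - 20) + 47))))² = (1/(√(-148 + (3 + 47))))² = (1/(√(-148 + 50)))² = (1/(√(-98)))² = (1/(7*I*√2))² = (-I*√2/14)² = -1/98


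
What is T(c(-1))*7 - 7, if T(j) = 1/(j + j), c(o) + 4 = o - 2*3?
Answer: -161/22 ≈ -7.3182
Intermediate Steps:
c(o) = -10 + o (c(o) = -4 + (o - 2*3) = -4 + (o - 6) = -4 + (-6 + o) = -10 + o)
T(j) = 1/(2*j)
T(c(-1))*7 - 7 = (1/(2*(-10 - 1)))*7 - 7 = ((1/2)/(-11))*7 - 7 = ((1/2)*(-1/11))*7 - 7 = -1/22*7 - 7 = -7/22 - 7 = -161/22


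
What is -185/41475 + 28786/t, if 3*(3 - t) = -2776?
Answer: 143247313/4620315 ≈ 31.004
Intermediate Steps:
t = 2785/3 (t = 3 - ⅓*(-2776) = 3 + 2776/3 = 2785/3 ≈ 928.33)
-185/41475 + 28786/t = -185/41475 + 28786/(2785/3) = -185*1/41475 + 28786*(3/2785) = -37/8295 + 86358/2785 = 143247313/4620315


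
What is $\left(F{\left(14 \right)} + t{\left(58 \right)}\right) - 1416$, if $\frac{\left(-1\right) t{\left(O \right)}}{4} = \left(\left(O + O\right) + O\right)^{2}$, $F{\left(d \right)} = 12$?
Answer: $-122508$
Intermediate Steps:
$t{\left(O \right)} = - 36 O^{2}$ ($t{\left(O \right)} = - 4 \left(\left(O + O\right) + O\right)^{2} = - 4 \left(2 O + O\right)^{2} = - 4 \left(3 O\right)^{2} = - 4 \cdot 9 O^{2} = - 36 O^{2}$)
$\left(F{\left(14 \right)} + t{\left(58 \right)}\right) - 1416 = \left(12 - 36 \cdot 58^{2}\right) - 1416 = \left(12 - 121104\right) - 1416 = -121092 - 1416 = -122508$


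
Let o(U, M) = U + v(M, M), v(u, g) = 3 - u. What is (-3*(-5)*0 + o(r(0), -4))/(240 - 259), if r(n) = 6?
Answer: -13/19 ≈ -0.68421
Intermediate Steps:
o(U, M) = 3 + U - M (o(U, M) = U + (3 - M) = 3 + U - M)
(-3*(-5)*0 + o(r(0), -4))/(240 - 259) = (-3*(-5)*0 + (3 + 6 - 1*(-4)))/(240 - 259) = (15*0 + (3 + 6 + 4))/(-19) = (0 + 13)*(-1/19) = 13*(-1/19) = -13/19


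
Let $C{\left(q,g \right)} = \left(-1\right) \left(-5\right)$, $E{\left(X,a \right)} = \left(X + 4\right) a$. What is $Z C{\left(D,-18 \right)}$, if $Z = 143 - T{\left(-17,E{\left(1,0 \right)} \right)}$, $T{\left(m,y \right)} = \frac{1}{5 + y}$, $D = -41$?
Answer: $714$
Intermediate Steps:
$E{\left(X,a \right)} = a \left(4 + X\right)$ ($E{\left(X,a \right)} = \left(4 + X\right) a = a \left(4 + X\right)$)
$C{\left(q,g \right)} = 5$
$Z = \frac{714}{5}$ ($Z = 143 - \frac{1}{5 + 0 \left(4 + 1\right)} = 143 - \frac{1}{5 + 0 \cdot 5} = 143 - \frac{1}{5 + 0} = 143 - \frac{1}{5} = \frac{714}{5} \approx 142.8$)
$Z C{\left(D,-18 \right)} = \frac{714}{5} \cdot 5 = 714$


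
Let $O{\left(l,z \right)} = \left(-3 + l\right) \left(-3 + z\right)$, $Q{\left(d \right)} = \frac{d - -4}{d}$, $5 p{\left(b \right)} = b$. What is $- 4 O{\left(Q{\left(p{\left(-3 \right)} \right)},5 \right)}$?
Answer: $\frac{208}{3} \approx 69.333$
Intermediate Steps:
$p{\left(b \right)} = \frac{b}{5}$
$Q{\left(d \right)} = \frac{4 + d}{d}$ ($Q{\left(d \right)} = \frac{d + 4}{d} = \frac{4 + d}{d}$)
$- 4 O{\left(Q{\left(p{\left(-3 \right)} \right)},5 \right)} = - 4 \left(9 - 3 \frac{4 + \frac{1}{5} \left(-3\right)}{\frac{1}{5} \left(-3\right)} - 15 + \frac{4 + \frac{1}{5} \left(-3\right)}{\frac{1}{5} \left(-3\right)} 5\right) = - 4 \left(9 - 3 \frac{4 - \frac{3}{5}}{- \frac{3}{5}} - 15 + \frac{4 - \frac{3}{5}}{- \frac{3}{5}} \cdot 5\right) = - 4 \left(9 - 3 \left(\left(- \frac{5}{3}\right) \frac{17}{5}\right) - 15 + \left(- \frac{5}{3}\right) \frac{17}{5} \cdot 5\right) = - 4 \left(9 - -17 - 15 - \frac{85}{3}\right) = - 4 \left(9 + 17 - 15 - \frac{85}{3}\right) = \left(-4\right) \left(- \frac{52}{3}\right) = \frac{208}{3}$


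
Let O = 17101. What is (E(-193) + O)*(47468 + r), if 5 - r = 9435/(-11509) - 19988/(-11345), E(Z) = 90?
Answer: 6268048791675204/7680565 ≈ 8.1609e+8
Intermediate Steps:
r = 31167424/7680565 (r = 5 - (9435/(-11509) - 19988/(-11345)) = 5 - (9435*(-1/11509) - 19988*(-1/11345)) = 5 - (-555/677 + 19988/11345) = 5 - 1*7235401/7680565 = 5 - 7235401/7680565 = 31167424/7680565 ≈ 4.0580)
(E(-193) + O)*(47468 + r) = (90 + 17101)*(47468 + 31167424/7680565) = 17191*(364612226844/7680565) = 6268048791675204/7680565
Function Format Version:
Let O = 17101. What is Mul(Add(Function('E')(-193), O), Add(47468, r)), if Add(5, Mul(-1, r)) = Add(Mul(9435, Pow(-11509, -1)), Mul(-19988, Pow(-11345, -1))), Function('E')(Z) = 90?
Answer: Rational(6268048791675204, 7680565) ≈ 8.1609e+8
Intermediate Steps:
r = Rational(31167424, 7680565) (r = Add(5, Mul(-1, Add(Mul(9435, Pow(-11509, -1)), Mul(-19988, Pow(-11345, -1))))) = Add(5, Mul(-1, Add(Mul(9435, Rational(-1, 11509)), Mul(-19988, Rational(-1, 11345))))) = Add(5, Mul(-1, Add(Rational(-555, 677), Rational(19988, 11345)))) = Add(5, Mul(-1, Rational(7235401, 7680565))) = Add(5, Rational(-7235401, 7680565)) = Rational(31167424, 7680565) ≈ 4.0580)
Mul(Add(Function('E')(-193), O), Add(47468, r)) = Mul(Add(90, 17101), Add(47468, Rational(31167424, 7680565))) = Mul(17191, Rational(364612226844, 7680565)) = Rational(6268048791675204, 7680565)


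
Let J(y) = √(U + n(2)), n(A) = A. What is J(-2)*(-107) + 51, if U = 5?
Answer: 51 - 107*√7 ≈ -232.10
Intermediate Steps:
J(y) = √7 (J(y) = √(5 + 2) = √7)
J(-2)*(-107) + 51 = √7*(-107) + 51 = -107*√7 + 51 = 51 - 107*√7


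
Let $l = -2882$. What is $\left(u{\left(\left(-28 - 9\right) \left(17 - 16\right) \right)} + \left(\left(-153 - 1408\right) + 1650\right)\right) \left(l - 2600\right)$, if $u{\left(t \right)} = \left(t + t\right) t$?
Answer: $-15497614$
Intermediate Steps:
$u{\left(t \right)} = 2 t^{2}$ ($u{\left(t \right)} = 2 t t = 2 t^{2}$)
$\left(u{\left(\left(-28 - 9\right) \left(17 - 16\right) \right)} + \left(\left(-153 - 1408\right) + 1650\right)\right) \left(l - 2600\right) = \left(2 \left(\left(-28 - 9\right) \left(17 - 16\right)\right)^{2} + \left(\left(-153 - 1408\right) + 1650\right)\right) \left(-2882 - 2600\right) = \left(2 \left(\left(-37\right) 1\right)^{2} + \left(-1561 + 1650\right)\right) \left(-5482\right) = \left(2 \left(-37\right)^{2} + 89\right) \left(-5482\right) = \left(2 \cdot 1369 + 89\right) \left(-5482\right) = \left(2738 + 89\right) \left(-5482\right) = 2827 \left(-5482\right) = -15497614$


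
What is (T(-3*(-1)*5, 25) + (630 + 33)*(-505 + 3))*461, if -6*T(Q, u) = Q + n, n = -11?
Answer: -460299280/3 ≈ -1.5343e+8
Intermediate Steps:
T(Q, u) = 11/6 - Q/6 (T(Q, u) = -(Q - 11)/6 = -(-11 + Q)/6 = 11/6 - Q/6)
(T(-3*(-1)*5, 25) + (630 + 33)*(-505 + 3))*461 = ((11/6 - (-3*(-1))*5/6) + (630 + 33)*(-505 + 3))*461 = ((11/6 - 5/2) + 663*(-502))*461 = ((11/6 - ⅙*15) - 332826)*461 = ((11/6 - 5/2) - 332826)*461 = (-⅔ - 332826)*461 = -998480/3*461 = -460299280/3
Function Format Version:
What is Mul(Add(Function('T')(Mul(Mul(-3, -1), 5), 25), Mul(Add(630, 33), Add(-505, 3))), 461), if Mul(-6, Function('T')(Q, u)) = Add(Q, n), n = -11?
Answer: Rational(-460299280, 3) ≈ -1.5343e+8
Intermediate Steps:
Function('T')(Q, u) = Add(Rational(11, 6), Mul(Rational(-1, 6), Q)) (Function('T')(Q, u) = Mul(Rational(-1, 6), Add(Q, -11)) = Mul(Rational(-1, 6), Add(-11, Q)) = Add(Rational(11, 6), Mul(Rational(-1, 6), Q)))
Mul(Add(Function('T')(Mul(Mul(-3, -1), 5), 25), Mul(Add(630, 33), Add(-505, 3))), 461) = Mul(Add(Add(Rational(11, 6), Mul(Rational(-1, 6), Mul(Mul(-3, -1), 5))), Mul(Add(630, 33), Add(-505, 3))), 461) = Mul(Add(Add(Rational(11, 6), Mul(Rational(-1, 6), Mul(3, 5))), Mul(663, -502)), 461) = Mul(Add(Add(Rational(11, 6), Mul(Rational(-1, 6), 15)), -332826), 461) = Mul(Add(Add(Rational(11, 6), Rational(-5, 2)), -332826), 461) = Mul(Add(Rational(-2, 3), -332826), 461) = Mul(Rational(-998480, 3), 461) = Rational(-460299280, 3)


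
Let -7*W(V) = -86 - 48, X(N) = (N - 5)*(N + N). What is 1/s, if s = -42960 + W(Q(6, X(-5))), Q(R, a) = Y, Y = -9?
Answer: -7/300586 ≈ -2.3288e-5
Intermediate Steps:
X(N) = 2*N*(-5 + N) (X(N) = (-5 + N)*(2*N) = 2*N*(-5 + N))
Q(R, a) = -9
W(V) = 134/7 (W(V) = -(-86 - 48)/7 = -⅐*(-134) = 134/7)
s = -300586/7 (s = -42960 + 134/7 = -300586/7 ≈ -42941.)
1/s = 1/(-300586/7) = -7/300586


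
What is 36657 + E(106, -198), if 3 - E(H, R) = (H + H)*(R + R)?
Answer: 120612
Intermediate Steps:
E(H, R) = 3 - 4*H*R (E(H, R) = 3 - (H + H)*(R + R) = 3 - 2*H*2*R = 3 - 4*H*R)
36657 + E(106, -198) = 36657 + (3 - 4*106*(-198)) = 36657 + (3 + 83952) = 36657 + 83955 = 120612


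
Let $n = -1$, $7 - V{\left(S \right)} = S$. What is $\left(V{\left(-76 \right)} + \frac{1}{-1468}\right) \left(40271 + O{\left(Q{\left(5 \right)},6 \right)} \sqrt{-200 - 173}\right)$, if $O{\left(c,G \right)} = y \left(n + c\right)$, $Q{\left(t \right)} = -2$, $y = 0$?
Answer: $\frac{4906739453}{1468} \approx 3.3425 \cdot 10^{6}$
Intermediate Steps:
$V{\left(S \right)} = 7 - S$
$O{\left(c,G \right)} = 0$ ($O{\left(c,G \right)} = 0 \left(-1 + c\right) = 0$)
$\left(V{\left(-76 \right)} + \frac{1}{-1468}\right) \left(40271 + O{\left(Q{\left(5 \right)},6 \right)} \sqrt{-200 - 173}\right) = \left(\left(7 - -76\right) + \frac{1}{-1468}\right) \left(40271 + 0 \sqrt{-200 - 173}\right) = \left(\left(7 + 76\right) - \frac{1}{1468}\right) \left(40271 + 0 \sqrt{-373}\right) = \left(83 - \frac{1}{1468}\right) \left(40271 + 0 i \sqrt{373}\right) = \frac{121843 \left(40271 + 0\right)}{1468} = \frac{121843}{1468} \cdot 40271 = \frac{4906739453}{1468}$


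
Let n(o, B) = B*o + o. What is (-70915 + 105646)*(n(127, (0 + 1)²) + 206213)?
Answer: 7170805377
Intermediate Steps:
n(o, B) = o + B*o
(-70915 + 105646)*(n(127, (0 + 1)²) + 206213) = (-70915 + 105646)*(127*(1 + (0 + 1)²) + 206213) = 34731*(127*(1 + 1²) + 206213) = 34731*(127*(1 + 1) + 206213) = 34731*(127*2 + 206213) = 34731*(254 + 206213) = 34731*206467 = 7170805377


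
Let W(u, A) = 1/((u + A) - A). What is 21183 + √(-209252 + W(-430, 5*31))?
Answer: 21183 + I*√38690695230/430 ≈ 21183.0 + 457.44*I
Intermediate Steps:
W(u, A) = 1/u (W(u, A) = 1/((A + u) - A) = 1/u)
21183 + √(-209252 + W(-430, 5*31)) = 21183 + √(-209252 + 1/(-430)) = 21183 + √(-209252 - 1/430) = 21183 + √(-89978361/430) = 21183 + I*√38690695230/430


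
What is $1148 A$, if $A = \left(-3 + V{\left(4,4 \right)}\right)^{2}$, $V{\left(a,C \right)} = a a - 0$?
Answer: $194012$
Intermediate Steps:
$V{\left(a,C \right)} = a^{2}$ ($V{\left(a,C \right)} = a^{2} + 0 = a^{2}$)
$A = 169$ ($A = \left(-3 + 4^{2}\right)^{2} = \left(-3 + 16\right)^{2} = 13^{2} = 169$)
$1148 A = 1148 \cdot 169 = 194012$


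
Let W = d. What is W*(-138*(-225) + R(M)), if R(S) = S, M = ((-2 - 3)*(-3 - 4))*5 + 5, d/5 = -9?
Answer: -1405350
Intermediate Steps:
d = -45 (d = 5*(-9) = -45)
M = 180 (M = -5*(-7)*5 + 5 = 35*5 + 5 = 175 + 5 = 180)
W = -45
W*(-138*(-225) + R(M)) = -45*(-138*(-225) + 180) = -45*(31050 + 180) = -45*31230 = -1405350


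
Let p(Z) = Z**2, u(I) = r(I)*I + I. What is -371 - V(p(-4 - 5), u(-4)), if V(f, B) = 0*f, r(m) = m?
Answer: -371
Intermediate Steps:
u(I) = I + I**2 (u(I) = I*I + I = I**2 + I = I + I**2)
V(f, B) = 0
-371 - V(p(-4 - 5), u(-4)) = -371 - 1*0 = -371 + 0 = -371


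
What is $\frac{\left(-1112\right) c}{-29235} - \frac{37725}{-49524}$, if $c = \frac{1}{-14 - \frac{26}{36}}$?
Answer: $\frac{32363852999}{42630671900} \approx 0.75917$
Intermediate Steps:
$c = - \frac{18}{265}$ ($c = \frac{1}{-14 - \frac{13}{18}} = \frac{1}{- \frac{265}{18}} = - \frac{18}{265} \approx -0.067924$)
$\frac{\left(-1112\right) c}{-29235} - \frac{37725}{-49524} = \frac{\left(-1112\right) \left(- \frac{18}{265}\right)}{-29235} - \frac{37725}{-49524} = \frac{20016}{265} \left(- \frac{1}{29235}\right) - - \frac{12575}{16508} = - \frac{6672}{2582425} + \frac{12575}{16508} = \frac{32363852999}{42630671900}$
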